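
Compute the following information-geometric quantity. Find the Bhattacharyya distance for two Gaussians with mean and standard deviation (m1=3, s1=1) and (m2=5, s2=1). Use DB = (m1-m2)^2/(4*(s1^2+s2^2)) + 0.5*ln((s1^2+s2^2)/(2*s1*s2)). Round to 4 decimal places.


Bhattacharyya distance between two Gaussians:
DB = (m1-m2)^2/(4*(s1^2+s2^2)) + (1/2)*ln((s1^2+s2^2)/(2*s1*s2)).
(m1-m2)^2 = (-2)^2 = 4.
s1^2+s2^2 = 1 + 1 = 2.
term1 = 4/8 = 0.5.
term2 = 0.5*ln(2/2.0) = 0.0.
DB = 0.5 + 0.0 = 0.5000

0.5000


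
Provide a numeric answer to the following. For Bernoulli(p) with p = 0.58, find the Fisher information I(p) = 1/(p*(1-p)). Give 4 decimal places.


For Bernoulli(p), Fisher information is I(p) = 1/(p*(1-p)).
p = 0.58, 1-p = 0.42.
p*(1-p) = 0.2436.
I(p) = 1/0.2436 = 4.1051

4.1051


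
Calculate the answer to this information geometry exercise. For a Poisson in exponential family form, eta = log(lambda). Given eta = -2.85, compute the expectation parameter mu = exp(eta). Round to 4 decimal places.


Expectation parameter for Poisson exponential family:
mu = exp(eta).
eta = -2.85.
mu = exp(-2.85) = 0.0578

0.0578


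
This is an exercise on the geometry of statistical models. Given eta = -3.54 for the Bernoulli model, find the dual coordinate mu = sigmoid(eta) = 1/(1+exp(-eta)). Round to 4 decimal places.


Dual coordinate (expectation parameter) for Bernoulli:
mu = 1/(1+exp(-eta)).
eta = -3.54.
exp(-eta) = exp(3.54) = 34.466919.
mu = 1/(1+34.466919) = 0.0282

0.0282


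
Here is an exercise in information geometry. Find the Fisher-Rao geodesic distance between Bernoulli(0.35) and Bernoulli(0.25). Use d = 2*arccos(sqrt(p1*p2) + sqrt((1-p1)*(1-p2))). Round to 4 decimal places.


Geodesic distance on Bernoulli manifold:
d(p1,p2) = 2*arccos(sqrt(p1*p2) + sqrt((1-p1)*(1-p2))).
sqrt(p1*p2) = sqrt(0.35*0.25) = 0.295804.
sqrt((1-p1)*(1-p2)) = sqrt(0.65*0.75) = 0.698212.
arg = 0.295804 + 0.698212 = 0.994016.
d = 2*arccos(0.994016) = 0.2189

0.2189


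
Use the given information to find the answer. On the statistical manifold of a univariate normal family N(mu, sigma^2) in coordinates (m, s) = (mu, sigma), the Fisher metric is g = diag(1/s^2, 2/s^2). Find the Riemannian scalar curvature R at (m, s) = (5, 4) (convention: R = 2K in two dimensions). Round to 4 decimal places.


The metric has the form g = (A dm^2 + B ds^2)/s^2 with A = 1, B = 2.
Substitute u = sqrt(A/B)*m: g = B*(du^2 + ds^2)/s^2, i.e. B times the
Poincare upper half-plane metric, which has constant Gaussian curvature -1.
Scaling a 2D metric by a constant c divides the Gaussian curvature by c,
so K = -1/B = -1/(2) = -0.5000 everywhere (the point (m, s) = (5, 4) is irrelevant:
the curvature is constant).
Scalar curvature in dimension 2: R = 2K = -2/(2) = -1.0000.

-1.0000


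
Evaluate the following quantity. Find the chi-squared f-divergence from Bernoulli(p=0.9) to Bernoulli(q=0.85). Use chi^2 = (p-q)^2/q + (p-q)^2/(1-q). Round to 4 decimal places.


Chi-squared divergence between Bernoulli distributions:
chi^2 = (p-q)^2/q + (p-q)^2/(1-q).
p = 0.9, q = 0.85, p-q = 0.05.
(p-q)^2 = 0.0025.
term1 = 0.0025/0.85 = 0.002941.
term2 = 0.0025/0.15 = 0.016667.
chi^2 = 0.002941 + 0.016667 = 0.0196

0.0196


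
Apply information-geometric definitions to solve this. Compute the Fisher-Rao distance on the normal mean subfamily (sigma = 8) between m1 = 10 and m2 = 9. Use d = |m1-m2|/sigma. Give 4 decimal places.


On the fixed-variance normal subfamily, geodesic distance = |m1-m2|/sigma.
|10 - 9| = 1.
sigma = 8.
d = 1/8 = 0.1250

0.1250


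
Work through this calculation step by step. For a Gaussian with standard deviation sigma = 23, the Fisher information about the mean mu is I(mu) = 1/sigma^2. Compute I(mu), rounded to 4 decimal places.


The Fisher information for the mean of a normal distribution is I(mu) = 1/sigma^2.
sigma = 23, so sigma^2 = 529.
I(mu) = 1/529 = 0.0019

0.0019


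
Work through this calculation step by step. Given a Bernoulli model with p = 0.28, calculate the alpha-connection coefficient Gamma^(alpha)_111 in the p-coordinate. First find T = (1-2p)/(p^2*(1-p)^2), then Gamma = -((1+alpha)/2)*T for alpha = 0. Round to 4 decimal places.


Skewness (Amari-Chentsov) tensor: T = (1-2p)/(p^2*(1-p)^2).
p = 0.28, 1-2p = 0.44, p^2 = 0.0784, (1-p)^2 = 0.5184.
T = 0.44/(0.0784 * 0.5184) = 10.82609.
In the p-coordinate, Gamma^(alpha) = Gamma^(0) - (alpha/2)*T with Gamma^(0) = (1/2)*g'(p) = -T/2,
so Gamma^(alpha) = -((1+alpha)/2)*T.
alpha = 0, -(1+alpha)/2 = -0.5.
Gamma = -0.5 * 10.82609 = -5.4130

-5.4130


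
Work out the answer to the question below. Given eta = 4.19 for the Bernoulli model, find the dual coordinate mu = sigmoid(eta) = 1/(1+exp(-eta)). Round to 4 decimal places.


Dual coordinate (expectation parameter) for Bernoulli:
mu = 1/(1+exp(-eta)).
eta = 4.19.
exp(-eta) = exp(-4.19) = 0.015146.
mu = 1/(1+0.015146) = 0.9851

0.9851


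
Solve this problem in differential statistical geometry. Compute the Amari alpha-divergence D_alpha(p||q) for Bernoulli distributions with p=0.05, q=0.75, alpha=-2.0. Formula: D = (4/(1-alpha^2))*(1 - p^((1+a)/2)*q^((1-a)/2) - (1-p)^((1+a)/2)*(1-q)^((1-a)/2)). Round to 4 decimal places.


Amari alpha-divergence:
D = (4/(1-alpha^2))*(1 - p^((1+a)/2)*q^((1-a)/2) - (1-p)^((1+a)/2)*(1-q)^((1-a)/2)).
alpha = -2.0, p = 0.05, q = 0.75.
e1 = (1+alpha)/2 = -0.5, e2 = (1-alpha)/2 = 1.5.
t1 = p^e1 * q^e2 = 0.05^-0.5 * 0.75^1.5 = 2.904738.
t2 = (1-p)^e1 * (1-q)^e2 = 0.95^-0.5 * 0.25^1.5 = 0.128247.
4/(1-alpha^2) = -1.333333.
D = -1.333333*(1 - 2.904738 - 0.128247) = 2.7106

2.7106


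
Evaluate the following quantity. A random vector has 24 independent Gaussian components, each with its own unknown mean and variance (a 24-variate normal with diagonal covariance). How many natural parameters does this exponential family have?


Exponential family dimension calculation:
Each univariate normal has two natural parameters (mu/sigma^2 and -1/(2 sigma^2)).
With 24 independent components, dim = 2 * 24 = 48.

48


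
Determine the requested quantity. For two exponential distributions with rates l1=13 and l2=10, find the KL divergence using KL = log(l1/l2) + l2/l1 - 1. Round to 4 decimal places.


KL divergence for exponential family:
KL = log(l1/l2) + l2/l1 - 1.
log(13/10) = 0.262364.
10/13 = 0.769231.
KL = 0.262364 + 0.769231 - 1 = 0.0316

0.0316


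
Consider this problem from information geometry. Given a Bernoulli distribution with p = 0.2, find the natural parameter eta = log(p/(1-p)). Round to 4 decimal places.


Natural parameter for Bernoulli: eta = log(p/(1-p)).
p = 0.2, 1-p = 0.8.
p/(1-p) = 0.25.
eta = log(0.25) = -1.3863

-1.3863


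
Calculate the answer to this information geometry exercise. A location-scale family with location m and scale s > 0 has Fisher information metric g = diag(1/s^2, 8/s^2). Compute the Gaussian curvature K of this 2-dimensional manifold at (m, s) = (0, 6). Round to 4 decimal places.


The metric has the form g = (A dm^2 + B ds^2)/s^2 with A = 1, B = 8.
Substitute u = sqrt(A/B)*m: g = B*(du^2 + ds^2)/s^2, i.e. B times the
Poincare upper half-plane metric, which has constant Gaussian curvature -1.
Scaling a 2D metric by a constant c divides the Gaussian curvature by c,
so K = -1/B = -1/(8) = -0.1250 everywhere (the point (m, s) = (0, 6) is irrelevant:
the curvature is constant).
The requested Gaussian curvature is K = -0.1250.

-0.1250


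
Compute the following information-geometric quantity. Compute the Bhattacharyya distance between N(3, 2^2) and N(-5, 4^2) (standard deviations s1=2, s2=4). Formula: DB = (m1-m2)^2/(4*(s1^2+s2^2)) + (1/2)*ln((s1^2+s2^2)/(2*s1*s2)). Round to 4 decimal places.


Bhattacharyya distance between two Gaussians:
DB = (m1-m2)^2/(4*(s1^2+s2^2)) + (1/2)*ln((s1^2+s2^2)/(2*s1*s2)).
(m1-m2)^2 = (8)^2 = 64.
s1^2+s2^2 = 4 + 16 = 20.
term1 = 64/80 = 0.8.
term2 = 0.5*ln(20/16.0) = 0.111572.
DB = 0.8 + 0.111572 = 0.9116

0.9116


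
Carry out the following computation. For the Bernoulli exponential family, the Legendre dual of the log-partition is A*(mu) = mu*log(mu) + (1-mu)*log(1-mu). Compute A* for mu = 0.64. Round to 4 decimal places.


Legendre transform for Bernoulli:
A*(mu) = mu*log(mu) + (1-mu)*log(1-mu).
mu = 0.64, 1-mu = 0.36.
mu*log(mu) = 0.64*log(0.64) = -0.285624.
(1-mu)*log(1-mu) = 0.36*log(0.36) = -0.367794.
A* = -0.285624 + -0.367794 = -0.6534

-0.6534


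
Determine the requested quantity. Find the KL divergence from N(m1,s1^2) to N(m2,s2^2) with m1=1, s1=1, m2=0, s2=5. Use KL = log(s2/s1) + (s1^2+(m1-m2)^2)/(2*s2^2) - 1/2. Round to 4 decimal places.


KL divergence between normal distributions:
KL = log(s2/s1) + (s1^2 + (m1-m2)^2)/(2*s2^2) - 1/2.
log(5/1) = 1.609438.
(1^2 + (1-0)^2)/(2*5^2) = (1 + 1)/50 = 0.04.
KL = 1.609438 + 0.04 - 0.5 = 1.1494

1.1494


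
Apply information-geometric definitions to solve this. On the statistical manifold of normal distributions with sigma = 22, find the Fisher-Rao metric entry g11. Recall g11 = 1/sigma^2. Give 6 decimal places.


For the 2-parameter normal family, the Fisher metric has:
  g11 = 1/sigma^2, g22 = 2/sigma^2.
sigma = 22, sigma^2 = 484.
g11 = 0.002066

0.002066


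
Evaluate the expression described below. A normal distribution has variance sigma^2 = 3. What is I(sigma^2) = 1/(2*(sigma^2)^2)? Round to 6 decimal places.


Fisher information for variance: I(sigma^2) = 1/(2*sigma^4).
sigma^2 = 3, so sigma^4 = 9.
I = 1/(2*9) = 1/18 = 0.055556

0.055556


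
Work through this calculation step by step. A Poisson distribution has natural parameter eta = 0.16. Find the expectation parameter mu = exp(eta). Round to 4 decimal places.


Expectation parameter for Poisson exponential family:
mu = exp(eta).
eta = 0.16.
mu = exp(0.16) = 1.1735

1.1735


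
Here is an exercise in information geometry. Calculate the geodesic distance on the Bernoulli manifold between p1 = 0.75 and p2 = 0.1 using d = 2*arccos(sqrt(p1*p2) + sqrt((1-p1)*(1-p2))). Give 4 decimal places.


Geodesic distance on Bernoulli manifold:
d(p1,p2) = 2*arccos(sqrt(p1*p2) + sqrt((1-p1)*(1-p2))).
sqrt(p1*p2) = sqrt(0.75*0.1) = 0.273861.
sqrt((1-p1)*(1-p2)) = sqrt(0.25*0.9) = 0.474342.
arg = 0.273861 + 0.474342 = 0.748203.
d = 2*arccos(0.748203) = 1.4509

1.4509


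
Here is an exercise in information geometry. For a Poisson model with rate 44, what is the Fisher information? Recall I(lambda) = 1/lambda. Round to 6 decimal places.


Fisher information for Poisson: I(lambda) = 1/lambda.
lambda = 44.
I(lambda) = 1/44 = 0.022727

0.022727


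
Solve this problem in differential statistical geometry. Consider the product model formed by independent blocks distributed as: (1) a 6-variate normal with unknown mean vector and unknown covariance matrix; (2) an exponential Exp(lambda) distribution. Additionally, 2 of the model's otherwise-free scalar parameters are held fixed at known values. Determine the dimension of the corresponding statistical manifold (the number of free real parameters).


The dimension of a statistical manifold equals the number of free
(independent) real parameters of the model. For a product of independent
blocks the parameter counts add.
- 6-variate normal: 6 (mean) + 6*7/2 = 21 (symmetric covariance) = 27.
- exponential (lambda): 1.
Total = 27 + 1 = 28.
2 parameter(s) fixed at known values: 28 - 2 = 26.
Dimension = 26

26


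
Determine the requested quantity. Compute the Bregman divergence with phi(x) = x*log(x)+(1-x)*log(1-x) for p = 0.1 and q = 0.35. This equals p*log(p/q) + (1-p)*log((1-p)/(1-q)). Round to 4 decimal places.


Bregman divergence with negative entropy generator:
D = p*log(p/q) + (1-p)*log((1-p)/(1-q)).
p = 0.1, q = 0.35.
p*log(p/q) = 0.1*log(0.1/0.35) = -0.125276.
(1-p)*log((1-p)/(1-q)) = 0.9*log(0.9/0.65) = 0.29288.
D = -0.125276 + 0.29288 = 0.1676

0.1676


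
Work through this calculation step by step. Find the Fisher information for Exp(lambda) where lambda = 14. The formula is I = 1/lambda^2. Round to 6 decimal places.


Fisher information for exponential: I(lambda) = 1/lambda^2.
lambda = 14, lambda^2 = 196.
I = 1/196 = 0.005102

0.005102


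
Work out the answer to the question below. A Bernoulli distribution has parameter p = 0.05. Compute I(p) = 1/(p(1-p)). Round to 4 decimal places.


For Bernoulli(p), Fisher information is I(p) = 1/(p*(1-p)).
p = 0.05, 1-p = 0.95.
p*(1-p) = 0.0475.
I(p) = 1/0.0475 = 21.0526

21.0526


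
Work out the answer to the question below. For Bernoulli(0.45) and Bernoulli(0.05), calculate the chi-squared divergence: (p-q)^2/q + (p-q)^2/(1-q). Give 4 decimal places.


Chi-squared divergence between Bernoulli distributions:
chi^2 = (p-q)^2/q + (p-q)^2/(1-q).
p = 0.45, q = 0.05, p-q = 0.4.
(p-q)^2 = 0.16.
term1 = 0.16/0.05 = 3.2.
term2 = 0.16/0.95 = 0.168421.
chi^2 = 3.2 + 0.168421 = 3.3684

3.3684


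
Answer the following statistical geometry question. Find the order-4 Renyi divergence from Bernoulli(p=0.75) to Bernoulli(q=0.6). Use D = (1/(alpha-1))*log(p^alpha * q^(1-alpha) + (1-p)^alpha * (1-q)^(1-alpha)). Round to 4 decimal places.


Renyi divergence of order alpha between Bernoulli distributions:
D = (1/(alpha-1))*log(p^alpha * q^(1-alpha) + (1-p)^alpha * (1-q)^(1-alpha)).
alpha = 4, p = 0.75, q = 0.6.
p^alpha * q^(1-alpha) = 0.75^4 * 0.6^-3 = 1.464844.
(1-p)^alpha * (1-q)^(1-alpha) = 0.25^4 * 0.4^-3 = 0.061035.
sum = 1.464844 + 0.061035 = 1.525879.
D = (1/3)*log(1.525879) = 0.1409

0.1409


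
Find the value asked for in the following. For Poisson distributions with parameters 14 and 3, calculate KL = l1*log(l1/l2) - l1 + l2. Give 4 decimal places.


KL divergence for Poisson:
KL = l1*log(l1/l2) - l1 + l2.
l1 = 14, l2 = 3.
log(14/3) = 1.540445.
l1*log(l1/l2) = 14 * 1.540445 = 21.566231.
KL = 21.566231 - 14 + 3 = 10.5662

10.5662


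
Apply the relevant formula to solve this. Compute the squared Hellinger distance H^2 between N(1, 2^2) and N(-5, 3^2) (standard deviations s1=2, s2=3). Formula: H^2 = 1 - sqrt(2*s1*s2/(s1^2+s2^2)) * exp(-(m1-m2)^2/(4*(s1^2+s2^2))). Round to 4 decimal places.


Squared Hellinger distance for Gaussians:
H^2 = 1 - sqrt(2*s1*s2/(s1^2+s2^2)) * exp(-(m1-m2)^2/(4*(s1^2+s2^2))).
s1^2 = 4, s2^2 = 9, s1^2+s2^2 = 13.
sqrt(2*2*3/(13)) = 0.960769.
(m1-m2)^2 = (6)^2 = 36.
exp(-36/(4*13)) = exp(-0.692308) = 0.50042.
H^2 = 1 - 0.960769*0.50042 = 0.5192

0.5192


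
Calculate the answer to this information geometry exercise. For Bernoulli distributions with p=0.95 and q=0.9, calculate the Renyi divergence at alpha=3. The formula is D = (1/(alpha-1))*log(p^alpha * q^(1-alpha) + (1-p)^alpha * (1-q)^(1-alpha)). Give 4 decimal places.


Renyi divergence of order alpha between Bernoulli distributions:
D = (1/(alpha-1))*log(p^alpha * q^(1-alpha) + (1-p)^alpha * (1-q)^(1-alpha)).
alpha = 3, p = 0.95, q = 0.9.
p^alpha * q^(1-alpha) = 0.95^3 * 0.9^-2 = 1.058488.
(1-p)^alpha * (1-q)^(1-alpha) = 0.05^3 * 0.1^-2 = 0.0125.
sum = 1.058488 + 0.0125 = 1.070988.
D = (1/2)*log(1.070988) = 0.0343

0.0343


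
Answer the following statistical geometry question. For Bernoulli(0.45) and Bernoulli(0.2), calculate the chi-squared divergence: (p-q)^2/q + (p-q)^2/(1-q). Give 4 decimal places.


Chi-squared divergence between Bernoulli distributions:
chi^2 = (p-q)^2/q + (p-q)^2/(1-q).
p = 0.45, q = 0.2, p-q = 0.25.
(p-q)^2 = 0.0625.
term1 = 0.0625/0.2 = 0.3125.
term2 = 0.0625/0.8 = 0.078125.
chi^2 = 0.3125 + 0.078125 = 0.3906

0.3906


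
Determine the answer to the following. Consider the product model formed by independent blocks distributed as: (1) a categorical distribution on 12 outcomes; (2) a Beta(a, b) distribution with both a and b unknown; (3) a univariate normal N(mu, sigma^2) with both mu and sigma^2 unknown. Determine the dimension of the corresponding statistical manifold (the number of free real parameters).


The dimension of a statistical manifold equals the number of free
(independent) real parameters of the model. For a product of independent
blocks the parameter counts add.
- categorical on 12 outcomes (probabilities sum to 1): 12-1 = 11.
- Beta (a, b): 2.
- normal (mu, sigma^2): 2.
Total = 11 + 2 + 2 = 15.
Dimension = 15

15


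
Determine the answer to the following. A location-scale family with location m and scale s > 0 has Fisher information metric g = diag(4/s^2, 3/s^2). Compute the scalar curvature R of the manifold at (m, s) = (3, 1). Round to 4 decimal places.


The metric has the form g = (A dm^2 + B ds^2)/s^2 with A = 4, B = 3.
Substitute u = sqrt(A/B)*m: g = B*(du^2 + ds^2)/s^2, i.e. B times the
Poincare upper half-plane metric, which has constant Gaussian curvature -1.
Scaling a 2D metric by a constant c divides the Gaussian curvature by c,
so K = -1/B = -1/(3) = -0.3333 everywhere (the point (m, s) = (3, 1) is irrelevant:
the curvature is constant).
Scalar curvature in dimension 2: R = 2K = -2/(3) = -0.6667.

-0.6667


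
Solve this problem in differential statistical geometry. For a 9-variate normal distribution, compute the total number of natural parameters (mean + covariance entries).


Exponential family dimension calculation:
For 9-dim MVN: mean has 9 params, covariance has 9*10/2 = 45 unique entries.
Total dim = 9 + 45 = 54.

54


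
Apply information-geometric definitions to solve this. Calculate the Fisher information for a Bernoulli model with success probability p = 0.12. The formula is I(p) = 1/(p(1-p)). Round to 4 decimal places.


For Bernoulli(p), Fisher information is I(p) = 1/(p*(1-p)).
p = 0.12, 1-p = 0.88.
p*(1-p) = 0.1056.
I(p) = 1/0.1056 = 9.4697

9.4697


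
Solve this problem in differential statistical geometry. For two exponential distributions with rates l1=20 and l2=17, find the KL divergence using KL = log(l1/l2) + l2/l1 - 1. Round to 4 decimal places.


KL divergence for exponential family:
KL = log(l1/l2) + l2/l1 - 1.
log(20/17) = 0.162519.
17/20 = 0.85.
KL = 0.162519 + 0.85 - 1 = 0.0125

0.0125


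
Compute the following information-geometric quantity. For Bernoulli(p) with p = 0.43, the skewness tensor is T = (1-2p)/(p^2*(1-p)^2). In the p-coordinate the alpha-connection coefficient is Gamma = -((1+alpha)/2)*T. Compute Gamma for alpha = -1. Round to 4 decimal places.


Skewness (Amari-Chentsov) tensor: T = (1-2p)/(p^2*(1-p)^2).
p = 0.43, 1-2p = 0.14, p^2 = 0.1849, (1-p)^2 = 0.3249.
T = 0.14/(0.1849 * 0.3249) = 2.330459.
In the p-coordinate, Gamma^(alpha) = Gamma^(0) - (alpha/2)*T with Gamma^(0) = (1/2)*g'(p) = -T/2,
so Gamma^(alpha) = -((1+alpha)/2)*T.
alpha = -1, -(1+alpha)/2 = 0.0.
Gamma = 0.0 * 2.330459 = 0.0000

0.0000


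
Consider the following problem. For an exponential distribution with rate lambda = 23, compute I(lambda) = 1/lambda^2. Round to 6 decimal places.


Fisher information for exponential: I(lambda) = 1/lambda^2.
lambda = 23, lambda^2 = 529.
I = 1/529 = 0.001890

0.001890


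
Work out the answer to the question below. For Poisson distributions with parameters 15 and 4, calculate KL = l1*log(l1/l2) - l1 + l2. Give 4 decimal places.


KL divergence for Poisson:
KL = l1*log(l1/l2) - l1 + l2.
l1 = 15, l2 = 4.
log(15/4) = 1.321756.
l1*log(l1/l2) = 15 * 1.321756 = 19.826338.
KL = 19.826338 - 15 + 4 = 8.8263

8.8263


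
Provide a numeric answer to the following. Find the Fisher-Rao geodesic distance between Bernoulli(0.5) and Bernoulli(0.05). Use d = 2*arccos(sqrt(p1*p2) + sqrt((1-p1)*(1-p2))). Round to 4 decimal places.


Geodesic distance on Bernoulli manifold:
d(p1,p2) = 2*arccos(sqrt(p1*p2) + sqrt((1-p1)*(1-p2))).
sqrt(p1*p2) = sqrt(0.5*0.05) = 0.158114.
sqrt((1-p1)*(1-p2)) = sqrt(0.5*0.95) = 0.689202.
arg = 0.158114 + 0.689202 = 0.847316.
d = 2*arccos(0.847316) = 1.1198

1.1198


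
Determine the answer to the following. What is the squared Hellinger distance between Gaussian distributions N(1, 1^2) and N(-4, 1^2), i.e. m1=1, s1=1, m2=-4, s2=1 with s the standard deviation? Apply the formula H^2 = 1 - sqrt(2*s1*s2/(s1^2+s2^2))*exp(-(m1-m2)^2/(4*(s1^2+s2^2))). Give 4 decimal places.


Squared Hellinger distance for Gaussians:
H^2 = 1 - sqrt(2*s1*s2/(s1^2+s2^2)) * exp(-(m1-m2)^2/(4*(s1^2+s2^2))).
s1^2 = 1, s2^2 = 1, s1^2+s2^2 = 2.
sqrt(2*1*1/(2)) = 1.0.
(m1-m2)^2 = (5)^2 = 25.
exp(-25/(4*2)) = exp(-3.125) = 0.043937.
H^2 = 1 - 1.0*0.043937 = 0.9561

0.9561


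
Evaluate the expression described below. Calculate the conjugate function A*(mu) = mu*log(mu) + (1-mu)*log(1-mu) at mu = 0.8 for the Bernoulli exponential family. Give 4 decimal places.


Legendre transform for Bernoulli:
A*(mu) = mu*log(mu) + (1-mu)*log(1-mu).
mu = 0.8, 1-mu = 0.2.
mu*log(mu) = 0.8*log(0.8) = -0.178515.
(1-mu)*log(1-mu) = 0.2*log(0.2) = -0.321888.
A* = -0.178515 + -0.321888 = -0.5004

-0.5004


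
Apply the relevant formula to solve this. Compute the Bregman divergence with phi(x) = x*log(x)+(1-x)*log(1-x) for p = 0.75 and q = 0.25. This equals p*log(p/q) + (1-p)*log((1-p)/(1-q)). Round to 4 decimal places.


Bregman divergence with negative entropy generator:
D = p*log(p/q) + (1-p)*log((1-p)/(1-q)).
p = 0.75, q = 0.25.
p*log(p/q) = 0.75*log(0.75/0.25) = 0.823959.
(1-p)*log((1-p)/(1-q)) = 0.25*log(0.25/0.75) = -0.274653.
D = 0.823959 + -0.274653 = 0.5493

0.5493


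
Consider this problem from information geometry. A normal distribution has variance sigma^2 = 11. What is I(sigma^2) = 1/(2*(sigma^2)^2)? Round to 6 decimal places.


Fisher information for variance: I(sigma^2) = 1/(2*sigma^4).
sigma^2 = 11, so sigma^4 = 121.
I = 1/(2*121) = 1/242 = 0.004132

0.004132


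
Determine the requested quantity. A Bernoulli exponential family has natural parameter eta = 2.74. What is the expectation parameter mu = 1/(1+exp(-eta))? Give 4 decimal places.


Dual coordinate (expectation parameter) for Bernoulli:
mu = 1/(1+exp(-eta)).
eta = 2.74.
exp(-eta) = exp(-2.74) = 0.06457.
mu = 1/(1+0.06457) = 0.9393

0.9393


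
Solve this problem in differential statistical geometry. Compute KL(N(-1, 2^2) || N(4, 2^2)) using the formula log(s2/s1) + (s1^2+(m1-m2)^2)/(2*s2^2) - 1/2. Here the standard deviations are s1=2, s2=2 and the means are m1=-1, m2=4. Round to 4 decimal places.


KL divergence between normal distributions:
KL = log(s2/s1) + (s1^2 + (m1-m2)^2)/(2*s2^2) - 1/2.
log(2/2) = 0.0.
(2^2 + (-1-4)^2)/(2*2^2) = (4 + 25)/8 = 3.625.
KL = 0.0 + 3.625 - 0.5 = 3.1250

3.1250


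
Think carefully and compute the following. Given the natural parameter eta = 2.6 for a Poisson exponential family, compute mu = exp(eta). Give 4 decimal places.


Expectation parameter for Poisson exponential family:
mu = exp(eta).
eta = 2.6.
mu = exp(2.6) = 13.4637

13.4637


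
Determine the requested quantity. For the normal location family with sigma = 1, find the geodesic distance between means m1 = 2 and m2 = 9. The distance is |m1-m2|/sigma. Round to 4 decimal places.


On the fixed-variance normal subfamily, geodesic distance = |m1-m2|/sigma.
|2 - 9| = 7.
sigma = 1.
d = 7/1 = 7.0000

7.0000


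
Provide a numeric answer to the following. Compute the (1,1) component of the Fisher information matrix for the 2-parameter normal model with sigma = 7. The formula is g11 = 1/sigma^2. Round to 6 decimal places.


For the 2-parameter normal family, the Fisher metric has:
  g11 = 1/sigma^2, g22 = 2/sigma^2.
sigma = 7, sigma^2 = 49.
g11 = 0.020408

0.020408


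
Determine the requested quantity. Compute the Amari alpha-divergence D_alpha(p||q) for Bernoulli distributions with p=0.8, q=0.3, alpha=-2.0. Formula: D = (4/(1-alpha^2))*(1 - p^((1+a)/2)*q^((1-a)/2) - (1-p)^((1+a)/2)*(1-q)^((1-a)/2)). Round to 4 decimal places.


Amari alpha-divergence:
D = (4/(1-alpha^2))*(1 - p^((1+a)/2)*q^((1-a)/2) - (1-p)^((1+a)/2)*(1-q)^((1-a)/2)).
alpha = -2.0, p = 0.8, q = 0.3.
e1 = (1+alpha)/2 = -0.5, e2 = (1-alpha)/2 = 1.5.
t1 = p^e1 * q^e2 = 0.8^-0.5 * 0.3^1.5 = 0.183712.
t2 = (1-p)^e1 * (1-q)^e2 = 0.2^-0.5 * 0.7^1.5 = 1.30958.
4/(1-alpha^2) = -1.333333.
D = -1.333333*(1 - 0.183712 - 1.30958) = 0.6577

0.6577


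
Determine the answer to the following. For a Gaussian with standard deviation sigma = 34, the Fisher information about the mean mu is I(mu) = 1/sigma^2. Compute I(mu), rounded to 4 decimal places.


The Fisher information for the mean of a normal distribution is I(mu) = 1/sigma^2.
sigma = 34, so sigma^2 = 1156.
I(mu) = 1/1156 = 0.0009

0.0009


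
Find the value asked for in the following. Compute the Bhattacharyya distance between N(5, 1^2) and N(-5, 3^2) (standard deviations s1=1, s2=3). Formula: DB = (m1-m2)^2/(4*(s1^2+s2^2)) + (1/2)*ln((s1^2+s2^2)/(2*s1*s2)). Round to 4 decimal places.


Bhattacharyya distance between two Gaussians:
DB = (m1-m2)^2/(4*(s1^2+s2^2)) + (1/2)*ln((s1^2+s2^2)/(2*s1*s2)).
(m1-m2)^2 = (10)^2 = 100.
s1^2+s2^2 = 1 + 9 = 10.
term1 = 100/40 = 2.5.
term2 = 0.5*ln(10/6.0) = 0.255413.
DB = 2.5 + 0.255413 = 2.7554

2.7554


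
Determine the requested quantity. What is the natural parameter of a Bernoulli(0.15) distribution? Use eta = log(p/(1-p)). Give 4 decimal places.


Natural parameter for Bernoulli: eta = log(p/(1-p)).
p = 0.15, 1-p = 0.85.
p/(1-p) = 0.176471.
eta = log(0.176471) = -1.7346

-1.7346


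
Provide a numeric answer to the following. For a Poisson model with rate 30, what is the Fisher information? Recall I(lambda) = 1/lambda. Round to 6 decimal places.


Fisher information for Poisson: I(lambda) = 1/lambda.
lambda = 30.
I(lambda) = 1/30 = 0.033333

0.033333


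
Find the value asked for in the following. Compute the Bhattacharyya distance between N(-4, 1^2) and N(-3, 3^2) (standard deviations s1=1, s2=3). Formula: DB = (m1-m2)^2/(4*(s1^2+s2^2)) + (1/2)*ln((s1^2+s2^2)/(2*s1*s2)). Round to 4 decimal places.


Bhattacharyya distance between two Gaussians:
DB = (m1-m2)^2/(4*(s1^2+s2^2)) + (1/2)*ln((s1^2+s2^2)/(2*s1*s2)).
(m1-m2)^2 = (-1)^2 = 1.
s1^2+s2^2 = 1 + 9 = 10.
term1 = 1/40 = 0.025.
term2 = 0.5*ln(10/6.0) = 0.255413.
DB = 0.025 + 0.255413 = 0.2804

0.2804


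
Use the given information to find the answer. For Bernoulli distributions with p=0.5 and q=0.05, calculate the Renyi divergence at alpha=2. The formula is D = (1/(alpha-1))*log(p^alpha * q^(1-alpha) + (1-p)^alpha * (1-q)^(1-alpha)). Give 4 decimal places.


Renyi divergence of order alpha between Bernoulli distributions:
D = (1/(alpha-1))*log(p^alpha * q^(1-alpha) + (1-p)^alpha * (1-q)^(1-alpha)).
alpha = 2, p = 0.5, q = 0.05.
p^alpha * q^(1-alpha) = 0.5^2 * 0.05^-1 = 5.0.
(1-p)^alpha * (1-q)^(1-alpha) = 0.5^2 * 0.95^-1 = 0.263158.
sum = 5.0 + 0.263158 = 5.263158.
D = (1/1)*log(5.263158) = 1.6607

1.6607


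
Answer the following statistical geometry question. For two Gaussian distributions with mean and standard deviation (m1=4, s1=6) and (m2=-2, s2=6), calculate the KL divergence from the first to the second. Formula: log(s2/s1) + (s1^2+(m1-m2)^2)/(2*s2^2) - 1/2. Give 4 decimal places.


KL divergence between normal distributions:
KL = log(s2/s1) + (s1^2 + (m1-m2)^2)/(2*s2^2) - 1/2.
log(6/6) = 0.0.
(6^2 + (4--2)^2)/(2*6^2) = (36 + 36)/72 = 1.0.
KL = 0.0 + 1.0 - 0.5 = 0.5000

0.5000


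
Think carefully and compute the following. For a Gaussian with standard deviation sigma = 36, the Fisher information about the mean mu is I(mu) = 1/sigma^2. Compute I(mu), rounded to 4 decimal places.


The Fisher information for the mean of a normal distribution is I(mu) = 1/sigma^2.
sigma = 36, so sigma^2 = 1296.
I(mu) = 1/1296 = 0.0008

0.0008


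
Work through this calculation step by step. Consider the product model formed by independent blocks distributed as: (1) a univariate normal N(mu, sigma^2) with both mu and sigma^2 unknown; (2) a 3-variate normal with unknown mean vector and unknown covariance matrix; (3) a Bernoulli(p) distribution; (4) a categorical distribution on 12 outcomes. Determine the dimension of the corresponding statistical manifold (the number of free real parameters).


The dimension of a statistical manifold equals the number of free
(independent) real parameters of the model. For a product of independent
blocks the parameter counts add.
- normal (mu, sigma^2): 2.
- 3-variate normal: 3 (mean) + 3*4/2 = 6 (symmetric covariance) = 9.
- Bernoulli (p): 1.
- categorical on 12 outcomes (probabilities sum to 1): 12-1 = 11.
Total = 2 + 9 + 1 + 11 = 23.
Dimension = 23

23


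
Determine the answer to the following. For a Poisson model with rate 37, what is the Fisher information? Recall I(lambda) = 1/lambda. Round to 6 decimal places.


Fisher information for Poisson: I(lambda) = 1/lambda.
lambda = 37.
I(lambda) = 1/37 = 0.027027

0.027027


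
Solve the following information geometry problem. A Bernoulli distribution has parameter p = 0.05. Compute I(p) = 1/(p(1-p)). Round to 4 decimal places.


For Bernoulli(p), Fisher information is I(p) = 1/(p*(1-p)).
p = 0.05, 1-p = 0.95.
p*(1-p) = 0.0475.
I(p) = 1/0.0475 = 21.0526

21.0526


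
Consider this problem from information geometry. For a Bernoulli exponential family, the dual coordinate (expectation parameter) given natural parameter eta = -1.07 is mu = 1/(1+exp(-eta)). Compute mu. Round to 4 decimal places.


Dual coordinate (expectation parameter) for Bernoulli:
mu = 1/(1+exp(-eta)).
eta = -1.07.
exp(-eta) = exp(1.07) = 2.915379.
mu = 1/(1+2.915379) = 0.2554

0.2554


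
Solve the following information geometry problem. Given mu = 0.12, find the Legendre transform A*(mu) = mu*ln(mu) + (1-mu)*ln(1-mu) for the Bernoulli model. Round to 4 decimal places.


Legendre transform for Bernoulli:
A*(mu) = mu*log(mu) + (1-mu)*log(1-mu).
mu = 0.12, 1-mu = 0.88.
mu*log(mu) = 0.12*log(0.12) = -0.254432.
(1-mu)*log(1-mu) = 0.88*log(0.88) = -0.112493.
A* = -0.254432 + -0.112493 = -0.3669

-0.3669


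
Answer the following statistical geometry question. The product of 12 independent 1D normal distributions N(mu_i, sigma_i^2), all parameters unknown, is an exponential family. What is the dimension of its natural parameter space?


Exponential family dimension calculation:
Each univariate normal has two natural parameters (mu/sigma^2 and -1/(2 sigma^2)).
With 12 independent components, dim = 2 * 12 = 24.

24


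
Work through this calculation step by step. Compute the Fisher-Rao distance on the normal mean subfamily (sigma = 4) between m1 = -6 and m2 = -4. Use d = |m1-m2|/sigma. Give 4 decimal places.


On the fixed-variance normal subfamily, geodesic distance = |m1-m2|/sigma.
|-6 - -4| = 2.
sigma = 4.
d = 2/4 = 0.5000

0.5000


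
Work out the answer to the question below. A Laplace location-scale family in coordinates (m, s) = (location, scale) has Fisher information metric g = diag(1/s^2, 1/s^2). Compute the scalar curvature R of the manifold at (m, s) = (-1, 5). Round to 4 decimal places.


The metric has the form g = (A dm^2 + B ds^2)/s^2 with A = 1, B = 1.
Substitute u = sqrt(A/B)*m: g = B*(du^2 + ds^2)/s^2, i.e. B times the
Poincare upper half-plane metric, which has constant Gaussian curvature -1.
Scaling a 2D metric by a constant c divides the Gaussian curvature by c,
so K = -1/B = -1/(1) = -1.0000 everywhere (the point (m, s) = (-1, 5) is irrelevant:
the curvature is constant).
Scalar curvature in dimension 2: R = 2K = -2/(1) = -2.0000.

-2.0000


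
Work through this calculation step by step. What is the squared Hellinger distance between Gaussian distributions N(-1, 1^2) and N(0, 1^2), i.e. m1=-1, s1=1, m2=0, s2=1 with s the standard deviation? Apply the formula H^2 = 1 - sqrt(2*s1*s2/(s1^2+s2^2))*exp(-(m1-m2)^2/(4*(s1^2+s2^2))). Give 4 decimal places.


Squared Hellinger distance for Gaussians:
H^2 = 1 - sqrt(2*s1*s2/(s1^2+s2^2)) * exp(-(m1-m2)^2/(4*(s1^2+s2^2))).
s1^2 = 1, s2^2 = 1, s1^2+s2^2 = 2.
sqrt(2*1*1/(2)) = 1.0.
(m1-m2)^2 = (-1)^2 = 1.
exp(-1/(4*2)) = exp(-0.125) = 0.882497.
H^2 = 1 - 1.0*0.882497 = 0.1175

0.1175


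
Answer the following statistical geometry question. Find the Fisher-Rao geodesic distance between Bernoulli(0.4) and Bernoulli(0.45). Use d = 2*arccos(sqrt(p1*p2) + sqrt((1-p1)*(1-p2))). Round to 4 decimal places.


Geodesic distance on Bernoulli manifold:
d(p1,p2) = 2*arccos(sqrt(p1*p2) + sqrt((1-p1)*(1-p2))).
sqrt(p1*p2) = sqrt(0.4*0.45) = 0.424264.
sqrt((1-p1)*(1-p2)) = sqrt(0.6*0.55) = 0.574456.
arg = 0.424264 + 0.574456 = 0.99872.
d = 2*arccos(0.99872) = 0.1012

0.1012


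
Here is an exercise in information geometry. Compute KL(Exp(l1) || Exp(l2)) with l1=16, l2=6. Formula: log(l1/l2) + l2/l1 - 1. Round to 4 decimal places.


KL divergence for exponential family:
KL = log(l1/l2) + l2/l1 - 1.
log(16/6) = 0.980829.
6/16 = 0.375.
KL = 0.980829 + 0.375 - 1 = 0.3558

0.3558


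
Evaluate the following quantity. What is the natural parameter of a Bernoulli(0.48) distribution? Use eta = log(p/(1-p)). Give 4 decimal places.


Natural parameter for Bernoulli: eta = log(p/(1-p)).
p = 0.48, 1-p = 0.52.
p/(1-p) = 0.923077.
eta = log(0.923077) = -0.0800

-0.0800


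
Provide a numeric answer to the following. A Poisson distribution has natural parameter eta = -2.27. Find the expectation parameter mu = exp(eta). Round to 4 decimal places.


Expectation parameter for Poisson exponential family:
mu = exp(eta).
eta = -2.27.
mu = exp(-2.27) = 0.1033

0.1033


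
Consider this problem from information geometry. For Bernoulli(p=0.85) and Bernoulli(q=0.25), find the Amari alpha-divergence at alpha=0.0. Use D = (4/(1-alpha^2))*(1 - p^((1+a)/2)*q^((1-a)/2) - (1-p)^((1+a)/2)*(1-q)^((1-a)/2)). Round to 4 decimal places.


Amari alpha-divergence:
D = (4/(1-alpha^2))*(1 - p^((1+a)/2)*q^((1-a)/2) - (1-p)^((1+a)/2)*(1-q)^((1-a)/2)).
alpha = 0.0, p = 0.85, q = 0.25.
e1 = (1+alpha)/2 = 0.5, e2 = (1-alpha)/2 = 0.5.
t1 = p^e1 * q^e2 = 0.85^0.5 * 0.25^0.5 = 0.460977.
t2 = (1-p)^e1 * (1-q)^e2 = 0.15^0.5 * 0.75^0.5 = 0.33541.
4/(1-alpha^2) = 4.0.
D = 4.0*(1 - 0.460977 - 0.33541) = 0.8145

0.8145


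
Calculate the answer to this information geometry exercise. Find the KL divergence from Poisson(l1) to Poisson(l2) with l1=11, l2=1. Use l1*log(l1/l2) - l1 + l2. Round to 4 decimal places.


KL divergence for Poisson:
KL = l1*log(l1/l2) - l1 + l2.
l1 = 11, l2 = 1.
log(11/1) = 2.397895.
l1*log(l1/l2) = 11 * 2.397895 = 26.376848.
KL = 26.376848 - 11 + 1 = 16.3768

16.3768


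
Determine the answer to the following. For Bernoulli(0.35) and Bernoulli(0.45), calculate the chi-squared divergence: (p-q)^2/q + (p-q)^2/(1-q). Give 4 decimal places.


Chi-squared divergence between Bernoulli distributions:
chi^2 = (p-q)^2/q + (p-q)^2/(1-q).
p = 0.35, q = 0.45, p-q = -0.1.
(p-q)^2 = 0.01.
term1 = 0.01/0.45 = 0.022222.
term2 = 0.01/0.55 = 0.018182.
chi^2 = 0.022222 + 0.018182 = 0.0404

0.0404


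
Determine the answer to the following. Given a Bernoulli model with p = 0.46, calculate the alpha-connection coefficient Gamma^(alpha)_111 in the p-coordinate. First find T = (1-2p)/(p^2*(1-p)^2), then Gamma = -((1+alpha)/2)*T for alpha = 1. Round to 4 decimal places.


Skewness (Amari-Chentsov) tensor: T = (1-2p)/(p^2*(1-p)^2).
p = 0.46, 1-2p = 0.08, p^2 = 0.2116, (1-p)^2 = 0.2916.
T = 0.08/(0.2116 * 0.2916) = 1.296543.
In the p-coordinate, Gamma^(alpha) = Gamma^(0) - (alpha/2)*T with Gamma^(0) = (1/2)*g'(p) = -T/2,
so Gamma^(alpha) = -((1+alpha)/2)*T.
alpha = 1, -(1+alpha)/2 = -1.0.
Gamma = -1.0 * 1.296543 = -1.2965

-1.2965


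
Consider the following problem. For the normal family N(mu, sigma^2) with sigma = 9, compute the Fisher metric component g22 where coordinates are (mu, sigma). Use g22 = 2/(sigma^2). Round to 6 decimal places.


For the 2-parameter normal family, the Fisher metric has:
  g11 = 1/sigma^2, g22 = 2/sigma^2.
sigma = 9, sigma^2 = 81.
g22 = 0.024691

0.024691


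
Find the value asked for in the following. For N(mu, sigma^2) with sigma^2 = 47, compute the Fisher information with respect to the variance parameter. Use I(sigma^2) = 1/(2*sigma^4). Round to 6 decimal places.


Fisher information for variance: I(sigma^2) = 1/(2*sigma^4).
sigma^2 = 47, so sigma^4 = 2209.
I = 1/(2*2209) = 1/4418 = 0.000226

0.000226


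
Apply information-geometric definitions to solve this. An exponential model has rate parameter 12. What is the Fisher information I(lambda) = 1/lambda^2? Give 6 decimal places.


Fisher information for exponential: I(lambda) = 1/lambda^2.
lambda = 12, lambda^2 = 144.
I = 1/144 = 0.006944

0.006944


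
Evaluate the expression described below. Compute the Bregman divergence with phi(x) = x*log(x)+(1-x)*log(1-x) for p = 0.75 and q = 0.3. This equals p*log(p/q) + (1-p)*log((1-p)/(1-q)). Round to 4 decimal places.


Bregman divergence with negative entropy generator:
D = p*log(p/q) + (1-p)*log((1-p)/(1-q)).
p = 0.75, q = 0.3.
p*log(p/q) = 0.75*log(0.75/0.3) = 0.687218.
(1-p)*log((1-p)/(1-q)) = 0.25*log(0.25/0.7) = -0.257405.
D = 0.687218 + -0.257405 = 0.4298

0.4298


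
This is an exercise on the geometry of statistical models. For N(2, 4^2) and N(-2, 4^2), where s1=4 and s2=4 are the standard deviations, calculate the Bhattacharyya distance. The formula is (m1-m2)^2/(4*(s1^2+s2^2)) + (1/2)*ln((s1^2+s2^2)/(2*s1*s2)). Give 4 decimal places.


Bhattacharyya distance between two Gaussians:
DB = (m1-m2)^2/(4*(s1^2+s2^2)) + (1/2)*ln((s1^2+s2^2)/(2*s1*s2)).
(m1-m2)^2 = (4)^2 = 16.
s1^2+s2^2 = 16 + 16 = 32.
term1 = 16/128 = 0.125.
term2 = 0.5*ln(32/32.0) = 0.0.
DB = 0.125 + 0.0 = 0.1250

0.1250


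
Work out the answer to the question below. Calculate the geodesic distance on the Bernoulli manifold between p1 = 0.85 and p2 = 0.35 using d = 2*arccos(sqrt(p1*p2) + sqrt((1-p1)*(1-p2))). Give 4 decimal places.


Geodesic distance on Bernoulli manifold:
d(p1,p2) = 2*arccos(sqrt(p1*p2) + sqrt((1-p1)*(1-p2))).
sqrt(p1*p2) = sqrt(0.85*0.35) = 0.545436.
sqrt((1-p1)*(1-p2)) = sqrt(0.15*0.65) = 0.31225.
arg = 0.545436 + 0.31225 = 0.857686.
d = 2*arccos(0.857686) = 1.0801

1.0801


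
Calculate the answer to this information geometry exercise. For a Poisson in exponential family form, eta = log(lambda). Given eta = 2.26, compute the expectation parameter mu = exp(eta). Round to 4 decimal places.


Expectation parameter for Poisson exponential family:
mu = exp(eta).
eta = 2.26.
mu = exp(2.26) = 9.5831

9.5831


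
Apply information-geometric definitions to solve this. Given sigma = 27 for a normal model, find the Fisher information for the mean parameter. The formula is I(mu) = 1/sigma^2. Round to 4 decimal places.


The Fisher information for the mean of a normal distribution is I(mu) = 1/sigma^2.
sigma = 27, so sigma^2 = 729.
I(mu) = 1/729 = 0.0014

0.0014


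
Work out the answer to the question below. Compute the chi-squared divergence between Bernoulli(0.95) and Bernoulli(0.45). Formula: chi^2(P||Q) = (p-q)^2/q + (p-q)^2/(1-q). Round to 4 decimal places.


Chi-squared divergence between Bernoulli distributions:
chi^2 = (p-q)^2/q + (p-q)^2/(1-q).
p = 0.95, q = 0.45, p-q = 0.5.
(p-q)^2 = 0.25.
term1 = 0.25/0.45 = 0.555556.
term2 = 0.25/0.55 = 0.454545.
chi^2 = 0.555556 + 0.454545 = 1.0101

1.0101


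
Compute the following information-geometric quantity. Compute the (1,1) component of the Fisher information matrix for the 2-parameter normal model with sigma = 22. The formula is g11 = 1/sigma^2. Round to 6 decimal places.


For the 2-parameter normal family, the Fisher metric has:
  g11 = 1/sigma^2, g22 = 2/sigma^2.
sigma = 22, sigma^2 = 484.
g11 = 0.002066

0.002066


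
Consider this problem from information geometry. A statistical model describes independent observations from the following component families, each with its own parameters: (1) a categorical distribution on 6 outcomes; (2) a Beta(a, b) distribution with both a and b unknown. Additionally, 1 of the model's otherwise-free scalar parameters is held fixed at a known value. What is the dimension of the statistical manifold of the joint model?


The dimension of a statistical manifold equals the number of free
(independent) real parameters of the model. For a product of independent
blocks the parameter counts add.
- categorical on 6 outcomes (probabilities sum to 1): 6-1 = 5.
- Beta (a, b): 2.
Total = 5 + 2 = 7.
1 parameter(s) fixed at known values: 7 - 1 = 6.
Dimension = 6

6


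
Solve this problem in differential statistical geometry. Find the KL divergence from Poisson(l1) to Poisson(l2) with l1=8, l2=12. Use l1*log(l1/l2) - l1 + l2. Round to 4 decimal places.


KL divergence for Poisson:
KL = l1*log(l1/l2) - l1 + l2.
l1 = 8, l2 = 12.
log(8/12) = -0.405465.
l1*log(l1/l2) = 8 * -0.405465 = -3.243721.
KL = -3.243721 - 8 + 12 = 0.7563

0.7563
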